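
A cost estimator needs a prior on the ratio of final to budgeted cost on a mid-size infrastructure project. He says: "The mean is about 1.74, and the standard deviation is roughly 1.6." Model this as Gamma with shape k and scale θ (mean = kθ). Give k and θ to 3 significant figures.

k ≈ 1.18, θ ≈ 1.47

For Gamma(k, scale θ): mean = kθ, variance = kθ², so CV = 1/√k.
CV = SD/mean = 1.6/1.74 = 0.9195, hence k = 1/CV² = 1.18.
Then θ = mean/k = 1.74/1.18 = 1.47.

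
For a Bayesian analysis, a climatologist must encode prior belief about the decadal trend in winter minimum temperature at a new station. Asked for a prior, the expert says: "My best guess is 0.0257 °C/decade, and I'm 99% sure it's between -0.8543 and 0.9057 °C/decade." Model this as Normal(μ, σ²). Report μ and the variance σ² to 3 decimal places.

μ = 0.026, σ² = 0.117

A symmetric 99% interval runs μ ± z·σ with z = 2.576.
Half-width = 0.88, so σ = 0.88/2.576 = 0.3416 and σ² = 0.117.
μ is the stated best guess, 0.026.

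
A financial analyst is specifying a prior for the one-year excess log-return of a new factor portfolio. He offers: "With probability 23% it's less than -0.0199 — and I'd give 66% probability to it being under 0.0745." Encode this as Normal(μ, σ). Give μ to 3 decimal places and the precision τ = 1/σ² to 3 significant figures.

For Normal(μ,σ), the p-quantile is μ + z_p·σ. Here z_{0.23} = -0.7388, z_{0.66} = 0.4125.
So -0.0199 = μ − 0.7388σ and 0.0745 = μ + 0.4125σ.
Subtracting: σ = (0.0745 − -0.0199)/(0.4125 − (-0.7388)) = 0.082.
Then μ = -0.0199 − (-0.7388)·0.082 = 0.041.
Precision τ = 1/σ² = 1/0.08199² = 149.

μ = 0.041, τ = 149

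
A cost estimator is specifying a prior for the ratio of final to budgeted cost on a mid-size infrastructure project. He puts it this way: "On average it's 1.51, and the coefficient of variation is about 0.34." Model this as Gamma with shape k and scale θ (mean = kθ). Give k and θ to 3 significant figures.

For Gamma(k, scale θ): mean = kθ, variance = kθ², so CV = 1/√k.
CV = 0.34, hence k = 1/CV² = 8.65.
Then θ = mean/k = 1.51/8.65 = 0.175.

k ≈ 8.65, θ ≈ 0.175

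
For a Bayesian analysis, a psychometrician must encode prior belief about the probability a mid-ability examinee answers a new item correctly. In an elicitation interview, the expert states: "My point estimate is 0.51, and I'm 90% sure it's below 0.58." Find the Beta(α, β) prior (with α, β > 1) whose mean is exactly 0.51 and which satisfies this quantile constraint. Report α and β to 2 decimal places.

With mean 0.51 fixed, write α = 0.51s, β = 0.49s where s = α+β.
Need P(θ < 0.58) = 0.9 under Beta(0.51s, 0.49s). Normal approximation: (q−m)/√(m(1−m)/s) ≈ z_{0.9} = 1.28, so s ≈ 0.51·0.49·(1.28)²/(0.58−0.51)² = 83.8.
At s = 83.8: P(θ<0.58) ≈ 0.901. Adjusting to match 0.9 gives s ≈ 83.31.
So α = 0.51·83.31 ≈ 42.49, β = 0.49·83.31 ≈ 40.82.

α ≈ 42.49, β ≈ 40.82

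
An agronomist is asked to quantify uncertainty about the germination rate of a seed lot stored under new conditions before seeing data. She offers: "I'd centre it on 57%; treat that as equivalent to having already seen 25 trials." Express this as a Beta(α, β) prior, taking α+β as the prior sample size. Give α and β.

Under the effective-sample-size interpretation, Beta(α, β) has prior mean α/(α+β) and prior sample size α+β.
So α+β = 25 and α/(α+β) = 0.57, giving α = 0.57·25 = 14.25 and β = 25 − 14.25 = 10.75.

α = 14.25, β = 10.75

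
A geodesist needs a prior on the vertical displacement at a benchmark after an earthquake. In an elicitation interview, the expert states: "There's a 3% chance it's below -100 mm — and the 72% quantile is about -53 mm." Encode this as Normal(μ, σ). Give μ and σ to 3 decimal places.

μ = -64.119, σ = 19.078

The p-quantile of Normal(μ,σ) is μ + z_p·σ, with z_{0.03} = -1.881 and z_{0.72} = 0.5828.
Eliminate σ: μ = (z₂·x₁ − z₁·x₂)/(z₂ − z₁) = (0.5828·-100 − (-1.881)·-53)/2.464 = -64.119.
Then σ = (x₂ − x₁)/(z₂ − z₁) = (-53 − -100)/2.464 = 19.078.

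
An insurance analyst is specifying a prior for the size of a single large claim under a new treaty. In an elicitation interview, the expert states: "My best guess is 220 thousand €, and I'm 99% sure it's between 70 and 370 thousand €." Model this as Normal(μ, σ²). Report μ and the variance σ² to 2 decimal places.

μ = 220.00, σ² = 3391.16

A symmetric 99% interval runs μ ± z·σ with z = 2.576.
Half-width = 150, so σ = 150/2.576 = 58.234 and σ² = 3391.16.
μ is the stated best guess, 220.00.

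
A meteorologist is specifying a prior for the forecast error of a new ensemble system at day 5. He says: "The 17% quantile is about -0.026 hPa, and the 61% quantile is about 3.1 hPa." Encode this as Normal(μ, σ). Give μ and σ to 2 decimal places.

μ = 2.39, σ = 2.53

The p-quantile of Normal(μ,σ) is μ + z_p·σ, with z_{0.17} = -0.9542 and z_{0.61} = 0.2793.
Eliminate σ: μ = (z₂·x₁ − z₁·x₂)/(z₂ − z₁) = (0.2793·-0.026 − (-0.9542)·3.1)/1.233 = 2.39.
Then σ = (x₂ − x₁)/(z₂ − z₁) = (3.1 − -0.026)/1.233 = 2.53.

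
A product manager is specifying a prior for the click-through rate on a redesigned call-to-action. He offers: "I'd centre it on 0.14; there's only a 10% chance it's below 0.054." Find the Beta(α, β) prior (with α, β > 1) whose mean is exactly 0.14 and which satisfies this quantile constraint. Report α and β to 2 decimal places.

With mean 0.14 fixed, write α = 0.14s, β = 0.86s where s = α+β.
Need P(θ < 0.054) = 0.1 under Beta(0.14s, 0.86s). Normal approximation: (q−m)/√(m(1−m)/s) ≈ z_{0.1} = -1.28, so s ≈ 0.14·0.86·(-1.28)²/(0.054−0.14)² = 26.7.
At s = 26.7: P(θ<0.054) ≈ 0.067. Adjusting to match 0.1 gives s ≈ 20.70.
So α = 0.14·20.70 ≈ 2.90, β = 0.86·20.70 ≈ 17.80.

α ≈ 2.90, β ≈ 17.80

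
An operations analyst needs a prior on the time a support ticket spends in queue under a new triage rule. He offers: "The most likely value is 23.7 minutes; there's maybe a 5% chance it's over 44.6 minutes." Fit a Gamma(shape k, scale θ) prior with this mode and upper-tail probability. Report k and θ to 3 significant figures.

Gamma(k,θ) with k>1 has mode (k−1)θ, so θ = 23.7/(k−1).
Need P(X < 44.6) = 0.95 with θ tied to k this way. Start at k = 2, θ = 23.7: P(X<44.6) ≈ 0.561.
Too low — raise k to concentrate. Iterating converges to k ≈ 7.96.
Then θ = 23.7/(7.96−1) ≈ 3.41.

k ≈ 7.96, θ ≈ 3.41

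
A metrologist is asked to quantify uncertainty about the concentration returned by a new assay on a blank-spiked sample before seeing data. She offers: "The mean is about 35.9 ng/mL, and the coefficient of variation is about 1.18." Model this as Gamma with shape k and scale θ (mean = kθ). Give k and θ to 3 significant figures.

For Gamma(k, scale θ): mean = kθ, variance = kθ², so CV = 1/√k.
CV = 1.18, hence k = 1/CV² = 0.718.
Then θ = mean/k = 35.9/0.718 = 50.

k ≈ 0.718, θ ≈ 50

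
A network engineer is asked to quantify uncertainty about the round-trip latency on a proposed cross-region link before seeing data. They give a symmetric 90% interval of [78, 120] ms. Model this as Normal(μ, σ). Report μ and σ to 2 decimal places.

A symmetric 90% interval runs μ ± z·σ with z = 1.645.
Half-width = 21, so σ = 21/1.645 = 12.77.
μ is the interval midpoint, 99.00.

μ = 99.00, σ = 12.77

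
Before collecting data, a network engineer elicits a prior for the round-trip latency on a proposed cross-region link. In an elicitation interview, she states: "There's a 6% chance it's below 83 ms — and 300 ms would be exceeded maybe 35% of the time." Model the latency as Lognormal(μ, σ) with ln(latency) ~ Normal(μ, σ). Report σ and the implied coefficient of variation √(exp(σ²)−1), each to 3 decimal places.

If T ~ Lognormal(μ,σ) then ln T ~ Normal(μ,σ), so the p-quantile of ln T is μ + z_p·σ.
ln(83) = 4.419 and ln(300) = 5.704; z_{0.06} = -1.555, z_{0.65} = 0.3853.
σ = (5.704 − 4.419)/(0.3853 − (-1.555)) = 0.662.
μ = 4.419 − (-1.555)·0.662 = 5.449.
CV = √(exp(σ²)−1) = √(exp(0.4387)−1) = 0.742.

σ ≈ 0.662, CV ≈ 0.742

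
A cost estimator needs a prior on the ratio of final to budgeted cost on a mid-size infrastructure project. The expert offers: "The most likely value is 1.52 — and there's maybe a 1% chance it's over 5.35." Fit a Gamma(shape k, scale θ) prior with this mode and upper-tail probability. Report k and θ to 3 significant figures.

k ≈ 3.73, θ ≈ 0.556

Gamma(k,θ) with k>1 has mode (k−1)θ, so θ = 1.52/(k−1).
Need P(X < 5.35) = 0.99 with θ tied to k this way. Start at k = 2, θ = 1.52: P(X<5.35) ≈ 0.866.
Too low — raise k to concentrate. Iterating converges to k ≈ 3.73.
Then θ = 1.52/(3.73−1) ≈ 0.556.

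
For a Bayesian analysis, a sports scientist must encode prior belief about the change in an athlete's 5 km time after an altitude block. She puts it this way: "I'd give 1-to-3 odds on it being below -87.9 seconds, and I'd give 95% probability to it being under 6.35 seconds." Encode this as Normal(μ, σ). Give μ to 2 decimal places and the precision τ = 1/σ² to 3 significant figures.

The p-quantile of Normal(μ,σ) is μ + z_p·σ, with z_{0.25} = -0.6745 and z_{0.95} = 1.645.
Eliminate σ: μ = (z₂·x₁ − z₁·x₂)/(z₂ − z₁) = (1.645·-87.9 − (-0.6745)·6.35)/2.319 = -60.49.
Then σ = (x₂ − x₁)/(z₂ − z₁) = (6.35 − -87.9)/2.319 = 40.64.
Precision τ = 1/σ² = 1/40.64² = 0.000606.

μ = -60.49, τ = 0.000606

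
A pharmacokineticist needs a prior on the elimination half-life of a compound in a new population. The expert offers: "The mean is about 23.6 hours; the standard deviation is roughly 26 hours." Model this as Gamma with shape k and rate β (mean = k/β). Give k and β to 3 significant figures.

k ≈ 0.824, β ≈ 0.0349

For Gamma(k, rate β): mean = k/β, variance = k/β², so CV = 1/√k.
CV = SD/mean = 26/23.6 = 1.102, hence k = 1/CV² = 0.824.
Then β = k/mean = 0.824/23.6 = 0.0349.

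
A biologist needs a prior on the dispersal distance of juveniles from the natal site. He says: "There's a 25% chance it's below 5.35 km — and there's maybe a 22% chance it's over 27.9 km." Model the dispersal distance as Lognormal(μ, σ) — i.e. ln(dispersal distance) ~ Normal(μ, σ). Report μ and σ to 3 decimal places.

If T ~ Lognormal(μ,σ) then ln T ~ Normal(μ,σ), so the p-quantile of ln T is μ + z_p·σ.
ln(5.35) = 1.677 and ln(27.9) = 3.329; z_{0.25} = -0.6745, z_{0.78} = 0.7722.
σ = (3.329 − 1.677)/(0.7722 − (-0.6745)) = 1.142.
μ = 1.677 − (-0.6745)·1.142 = 2.447.

μ ≈ 2.447, σ ≈ 1.142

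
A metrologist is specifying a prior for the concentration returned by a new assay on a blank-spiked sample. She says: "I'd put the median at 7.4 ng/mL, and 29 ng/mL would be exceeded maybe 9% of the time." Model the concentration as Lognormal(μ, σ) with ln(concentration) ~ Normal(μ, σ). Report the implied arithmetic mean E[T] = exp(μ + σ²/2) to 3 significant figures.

If T ~ Lognormal(μ,σ) then ln T ~ Normal(μ,σ), so the p-quantile of ln T is μ + z_p·σ.
ln(7.4) = 2.001 and ln(29) = 3.367; z_{0.5} = 0, z_{0.91} = 1.341.
σ = (3.367 − 2.001)/(1.341 − (0)) = 1.019.
μ = 2.001 − (0)·1.019 = 2.001.
E[T] = exp(μ + σ²/2) = exp(2.001 + 0.5189) = 12.4 ng/mL.

E[T] ≈ 12.4 ng/mL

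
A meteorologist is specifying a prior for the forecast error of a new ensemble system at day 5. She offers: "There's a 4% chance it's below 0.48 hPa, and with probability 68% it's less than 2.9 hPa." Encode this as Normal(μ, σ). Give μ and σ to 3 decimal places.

The p-quantile of Normal(μ,σ) is μ + z_p·σ, with z_{0.04} = -1.751 and z_{0.68} = 0.4677.
Eliminate σ: μ = (z₂·x₁ − z₁·x₂)/(z₂ − z₁) = (0.4677·0.48 − (-1.751)·2.9)/2.218 = 2.390.
Then σ = (x₂ − x₁)/(z₂ − z₁) = (2.9 − 0.48)/2.218 = 1.091.

μ = 2.390, σ = 1.091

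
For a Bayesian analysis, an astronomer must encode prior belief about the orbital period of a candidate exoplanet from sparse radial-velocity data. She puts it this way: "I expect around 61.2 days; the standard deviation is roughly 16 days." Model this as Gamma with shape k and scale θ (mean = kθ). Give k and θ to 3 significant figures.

For Gamma(k, scale θ): mean = kθ, variance = kθ², so CV = 1/√k.
CV = SD/mean = 16/61.2 = 0.2614, hence k = 1/CV² = 14.6.
Then θ = mean/k = 61.2/14.6 = 4.18.

k ≈ 14.6, θ ≈ 4.18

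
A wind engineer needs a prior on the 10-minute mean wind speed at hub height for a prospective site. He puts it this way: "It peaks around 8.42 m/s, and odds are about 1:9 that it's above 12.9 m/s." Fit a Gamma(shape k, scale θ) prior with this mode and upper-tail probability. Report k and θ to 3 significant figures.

k ≈ 11.3, θ ≈ 0.821

Gamma(k,θ) with k>1 has mode (k−1)θ, so θ = 8.42/(k−1).
Need P(X < 12.9) = 0.9 with θ tied to k this way. Start at k = 2, θ = 8.42: P(X<12.9) ≈ 0.453.
Too low — raise k to concentrate. Iterating converges to k ≈ 11.3.
Then θ = 8.42/(11.3−1) ≈ 0.821.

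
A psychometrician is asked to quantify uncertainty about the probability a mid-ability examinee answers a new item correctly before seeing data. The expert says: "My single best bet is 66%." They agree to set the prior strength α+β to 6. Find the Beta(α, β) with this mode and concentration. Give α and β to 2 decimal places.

For α,β > 1 the Beta mode is (α−1)/(α+β−2). With α+β = 6, the mode is (α−1)/4.
Set (α−1)/4 = 0.66 → α = 1 + 0.66·4 = 3.64.
β = 6 − α = 2.36.

α = 3.64, β = 2.36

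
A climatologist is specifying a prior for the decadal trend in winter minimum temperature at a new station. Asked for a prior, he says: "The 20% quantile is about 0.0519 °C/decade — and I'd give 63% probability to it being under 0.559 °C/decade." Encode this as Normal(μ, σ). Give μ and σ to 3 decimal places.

The p-quantile of Normal(μ,σ) is μ + z_p·σ, with z_{0.2} = -0.8416 and z_{0.63} = 0.3319.
Eliminate σ: μ = (z₂·x₁ − z₁·x₂)/(z₂ − z₁) = (0.3319·0.0519 − (-0.8416)·0.559)/1.173 = 0.416.
Then σ = (x₂ − x₁)/(z₂ − z₁) = (0.559 − 0.0519)/1.173 = 0.432.

μ = 0.416, σ = 0.432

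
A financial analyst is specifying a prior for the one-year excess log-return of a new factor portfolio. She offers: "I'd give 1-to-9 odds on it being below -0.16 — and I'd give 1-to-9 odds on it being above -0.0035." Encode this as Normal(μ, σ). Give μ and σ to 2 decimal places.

μ = -0.08, σ = 0.06

For Normal(μ,σ), the p-quantile is μ + z_p·σ. Here z_{0.1} = -1.282, z_{0.9} = 1.282.
So -0.16 = μ − 1.282σ and -0.0035 = μ + 1.282σ.
Subtracting: σ = (-0.0035 − -0.16)/(1.282 − (-1.282)) = 0.06.
Then μ = -0.16 − (-1.282)·0.06 = -0.08.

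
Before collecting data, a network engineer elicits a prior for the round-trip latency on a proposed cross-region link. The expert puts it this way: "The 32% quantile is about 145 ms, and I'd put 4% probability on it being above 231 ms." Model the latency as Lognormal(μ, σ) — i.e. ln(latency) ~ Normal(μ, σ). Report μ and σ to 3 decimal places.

If T ~ Lognormal(μ,σ) then ln T ~ Normal(μ,σ), so the p-quantile of ln T is μ + z_p·σ.
ln(145) = 4.977 and ln(231) = 5.442; z_{0.32} = -0.4677, z_{0.96} = 1.751.
σ = (5.442 − 4.977)/(1.751 − (-0.4677)) = 0.210.
μ = 4.977 − (-0.4677)·0.210 = 5.075.

μ ≈ 5.075, σ ≈ 0.210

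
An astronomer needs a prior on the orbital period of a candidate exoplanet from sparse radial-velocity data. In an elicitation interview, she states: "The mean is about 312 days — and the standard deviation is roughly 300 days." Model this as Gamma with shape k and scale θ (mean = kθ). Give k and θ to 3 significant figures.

For Gamma(k, scale θ): mean = kθ, variance = kθ², so CV = 1/√k.
CV = SD/mean = 300/312 = 0.9615, hence k = 1/CV² = 1.08.
Then θ = mean/k = 312/1.08 = 288.

k ≈ 1.08, θ ≈ 288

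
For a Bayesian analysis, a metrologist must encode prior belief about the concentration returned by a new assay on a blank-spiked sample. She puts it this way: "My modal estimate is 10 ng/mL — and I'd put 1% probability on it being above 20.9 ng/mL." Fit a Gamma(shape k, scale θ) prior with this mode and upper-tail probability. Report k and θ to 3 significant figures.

k ≈ 9.96, θ ≈ 1.12

Gamma(k,θ) with k>1 has mode (k−1)θ, so θ = 10/(k−1).
Need P(X < 20.9) = 0.99 with θ tied to k this way. Start at k = 2, θ = 10: P(X<20.9) ≈ 0.618.
Too low — raise k to concentrate. Iterating converges to k ≈ 9.96.
Then θ = 10/(9.96−1) ≈ 1.12.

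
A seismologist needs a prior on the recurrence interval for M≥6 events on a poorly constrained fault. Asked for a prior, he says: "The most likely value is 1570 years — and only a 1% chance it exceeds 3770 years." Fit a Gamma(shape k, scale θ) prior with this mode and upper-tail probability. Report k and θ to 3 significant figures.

Gamma(k,θ) with k>1 has mode (k−1)θ, so θ = 1570/(k−1).
Need P(X < 3770) = 0.99 with θ tied to k this way. Start at k = 2, θ = 1570: P(X<3770) ≈ 0.692.
Too low — raise k to concentrate. Iterating converges to k ≈ 7.17.
Then θ = 1570/(7.17−1) ≈ 254.

k ≈ 7.17, θ ≈ 254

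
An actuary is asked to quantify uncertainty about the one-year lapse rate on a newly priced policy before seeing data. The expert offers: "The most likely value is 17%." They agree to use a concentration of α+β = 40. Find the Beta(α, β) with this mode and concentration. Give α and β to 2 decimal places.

α = 7.46, β = 32.54

For α,β > 1 the Beta mode is (α−1)/(α+β−2). With α+β = 40, the mode is (α−1)/38.
Set (α−1)/38 = 0.17 → α = 1 + 0.17·38 = 7.46.
β = 40 − α = 32.54.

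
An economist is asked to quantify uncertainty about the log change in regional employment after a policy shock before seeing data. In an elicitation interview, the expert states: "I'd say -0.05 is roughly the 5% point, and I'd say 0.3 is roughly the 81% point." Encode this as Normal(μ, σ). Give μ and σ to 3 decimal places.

μ = 0.178, σ = 0.139

For Normal(μ,σ), the p-quantile is μ + z_p·σ. Here z_{0.05} = -1.645, z_{0.81} = 0.8779.
So -0.05 = μ − 1.645σ and 0.3 = μ + 0.8779σ.
Subtracting: σ = (0.3 − -0.05)/(0.8779 − (-1.645)) = 0.139.
Then μ = -0.05 − (-1.645)·0.139 = 0.178.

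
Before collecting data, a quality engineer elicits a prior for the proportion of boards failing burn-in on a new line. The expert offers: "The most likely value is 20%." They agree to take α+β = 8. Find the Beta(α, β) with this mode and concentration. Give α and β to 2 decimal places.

α = 2.20, β = 5.80

For α,β > 1 the Beta mode is (α−1)/(α+β−2). With α+β = 8, the mode is (α−1)/6.
Set (α−1)/6 = 0.2 → α = 1 + 0.2·6 = 2.20.
β = 8 − α = 5.80.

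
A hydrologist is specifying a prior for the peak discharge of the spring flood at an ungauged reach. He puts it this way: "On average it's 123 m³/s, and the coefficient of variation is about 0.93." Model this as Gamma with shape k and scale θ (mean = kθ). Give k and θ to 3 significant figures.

For Gamma(k, scale θ): mean = kθ, variance = kθ², so CV = 1/√k.
CV = 0.93, hence k = 1/CV² = 1.16.
Then θ = mean/k = 123/1.16 = 106.

k ≈ 1.16, θ ≈ 106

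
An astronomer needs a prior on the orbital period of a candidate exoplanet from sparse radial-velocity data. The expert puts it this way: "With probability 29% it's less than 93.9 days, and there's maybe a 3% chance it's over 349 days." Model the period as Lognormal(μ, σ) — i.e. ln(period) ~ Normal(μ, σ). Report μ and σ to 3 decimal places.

μ ≈ 4.841, σ ≈ 0.539

If T ~ Lognormal(μ,σ) then ln T ~ Normal(μ,σ), so the p-quantile of ln T is μ + z_p·σ.
ln(93.9) = 4.542 and ln(349) = 5.855; z_{0.29} = -0.5534, z_{0.97} = 1.881.
σ = (5.855 − 4.542)/(1.881 − (-0.5534)) = 0.539.
μ = 4.542 − (-0.5534)·0.539 = 4.841.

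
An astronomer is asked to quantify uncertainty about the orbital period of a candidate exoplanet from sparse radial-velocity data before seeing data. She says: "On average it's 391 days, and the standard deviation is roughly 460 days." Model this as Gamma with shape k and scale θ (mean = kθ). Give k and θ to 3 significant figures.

k ≈ 0.722, θ ≈ 541

For Gamma(k, scale θ): mean = kθ, variance = kθ², so CV = 1/√k.
CV = SD/mean = 460/391 = 1.176, hence k = 1/CV² = 0.722.
Then θ = mean/k = 391/0.722 = 541.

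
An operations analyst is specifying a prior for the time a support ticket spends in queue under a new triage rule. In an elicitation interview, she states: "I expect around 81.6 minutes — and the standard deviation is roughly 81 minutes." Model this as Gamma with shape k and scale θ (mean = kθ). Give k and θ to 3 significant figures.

k ≈ 1.01, θ ≈ 80.4

For Gamma(k, scale θ): mean = kθ, variance = kθ², so CV = 1/√k.
CV = SD/mean = 81/81.6 = 0.9926, hence k = 1/CV² = 1.01.
Then θ = mean/k = 81.6/1.01 = 80.4.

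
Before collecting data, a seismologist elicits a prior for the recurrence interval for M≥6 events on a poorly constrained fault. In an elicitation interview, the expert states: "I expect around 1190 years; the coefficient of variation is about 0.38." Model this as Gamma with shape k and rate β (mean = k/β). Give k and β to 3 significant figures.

For Gamma(k, rate β): mean = k/β, variance = k/β², so CV = 1/√k.
CV = 0.38, hence k = 1/CV² = 6.93.
Then β = k/mean = 6.93/1190 = 0.00582.

k ≈ 6.93, β ≈ 0.00582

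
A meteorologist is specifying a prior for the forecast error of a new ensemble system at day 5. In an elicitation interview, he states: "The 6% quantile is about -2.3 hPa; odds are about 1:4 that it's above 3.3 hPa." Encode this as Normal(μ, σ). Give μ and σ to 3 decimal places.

μ = 1.333, σ = 2.337

For Normal(μ,σ), the p-quantile is μ + z_p·σ. Here z_{0.06} = -1.555, z_{0.8} = 0.8416.
So -2.3 = μ − 1.555σ and 3.3 = μ + 0.8416σ.
Subtracting: σ = (3.3 − -2.3)/(0.8416 − (-1.555)) = 2.337.
Then μ = -2.3 − (-1.555)·2.337 = 1.333.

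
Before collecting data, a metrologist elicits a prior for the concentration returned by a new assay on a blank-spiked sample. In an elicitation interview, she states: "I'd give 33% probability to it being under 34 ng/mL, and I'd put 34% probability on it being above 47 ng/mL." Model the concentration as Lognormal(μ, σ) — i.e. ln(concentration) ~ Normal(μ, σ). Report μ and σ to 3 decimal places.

μ ≈ 3.693, σ ≈ 0.380

If T ~ Lognormal(μ,σ) then ln T ~ Normal(μ,σ), so the p-quantile of ln T is μ + z_p·σ.
ln(34) = 3.526 and ln(47) = 3.85; z_{0.33} = -0.4399, z_{0.66} = 0.4125.
σ = (3.85 − 3.526)/(0.4125 − (-0.4399)) = 0.380.
μ = 3.526 − (-0.4399)·0.380 = 3.693.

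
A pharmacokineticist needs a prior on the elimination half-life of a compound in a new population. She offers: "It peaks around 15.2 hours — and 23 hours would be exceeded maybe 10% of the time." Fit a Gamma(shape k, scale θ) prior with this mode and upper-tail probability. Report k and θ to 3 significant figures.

Gamma(k,θ) with k>1 has mode (k−1)θ, so θ = 15.2/(k−1).
Need P(X < 23) = 0.9 with θ tied to k this way. Start at k = 2, θ = 15.2: P(X<23) ≈ 0.447.
Too low — raise k to concentrate. Iterating converges to k ≈ 11.9.
Then θ = 15.2/(11.9−1) ≈ 1.4.

k ≈ 11.9, θ ≈ 1.4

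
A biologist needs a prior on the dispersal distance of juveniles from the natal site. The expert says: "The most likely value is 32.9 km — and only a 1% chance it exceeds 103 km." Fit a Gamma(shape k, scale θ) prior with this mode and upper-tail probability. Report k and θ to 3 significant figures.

Gamma(k,θ) with k>1 has mode (k−1)θ, so θ = 32.9/(k−1).
Need P(X < 103) = 0.99 with θ tied to k this way. Start at k = 2, θ = 32.9: P(X<103) ≈ 0.820.
Too low — raise k to concentrate. Iterating converges to k ≈ 4.42.
Then θ = 32.9/(4.42−1) ≈ 9.62.

k ≈ 4.42, θ ≈ 9.62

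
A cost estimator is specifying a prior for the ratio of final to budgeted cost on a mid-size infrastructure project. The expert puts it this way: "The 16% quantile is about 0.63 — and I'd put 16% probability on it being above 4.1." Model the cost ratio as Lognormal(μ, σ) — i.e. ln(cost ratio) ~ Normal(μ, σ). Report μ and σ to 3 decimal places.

μ ≈ 0.474, σ ≈ 0.942

If T ~ Lognormal(μ,σ) then ln T ~ Normal(μ,σ), so the p-quantile of ln T is μ + z_p·σ.
ln(0.63) = -0.462 and ln(4.1) = 1.411; z_{0.16} = -0.9945, z_{0.84} = 0.9945.
σ = (1.411 − -0.462)/(0.9945 − (-0.9945)) = 0.942.
μ = -0.462 − (-0.9945)·0.942 = 0.474.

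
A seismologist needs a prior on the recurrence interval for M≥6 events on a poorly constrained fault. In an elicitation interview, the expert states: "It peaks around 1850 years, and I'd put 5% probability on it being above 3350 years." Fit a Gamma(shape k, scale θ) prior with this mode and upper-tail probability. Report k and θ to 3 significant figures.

Gamma(k,θ) with k>1 has mode (k−1)θ, so θ = 1850/(k−1).
Need P(X < 3350) = 0.95 with θ tied to k this way. Start at k = 2, θ = 1850: P(X<3350) ≈ 0.540.
Too low — raise k to concentrate. Iterating converges to k ≈ 8.9.
Then θ = 1850/(8.9−1) ≈ 234.

k ≈ 8.9, θ ≈ 234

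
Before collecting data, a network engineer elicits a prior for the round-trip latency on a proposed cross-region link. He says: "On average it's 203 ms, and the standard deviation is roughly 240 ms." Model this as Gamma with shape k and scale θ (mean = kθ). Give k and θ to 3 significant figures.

k ≈ 0.715, θ ≈ 284

For Gamma(k, scale θ): mean = kθ, variance = kθ², so CV = 1/√k.
CV = SD/mean = 240/203 = 1.182, hence k = 1/CV² = 0.715.
Then θ = mean/k = 203/0.715 = 284.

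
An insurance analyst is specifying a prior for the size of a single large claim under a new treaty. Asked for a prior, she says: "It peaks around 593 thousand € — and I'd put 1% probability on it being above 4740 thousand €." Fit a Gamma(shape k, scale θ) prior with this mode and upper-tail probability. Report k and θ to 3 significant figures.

Gamma(k,θ) with k>1 has mode (k−1)θ, so θ = 593/(k−1).
Need P(X < 4740) = 0.99 with θ tied to k this way. Start at k = 2, θ = 593: P(X<4740) ≈ 0.997.
Too high — lower k to spread out. Iterating converges to k ≈ 1.78.
Then θ = 593/(1.78−1) ≈ 762.

k ≈ 1.78, θ ≈ 762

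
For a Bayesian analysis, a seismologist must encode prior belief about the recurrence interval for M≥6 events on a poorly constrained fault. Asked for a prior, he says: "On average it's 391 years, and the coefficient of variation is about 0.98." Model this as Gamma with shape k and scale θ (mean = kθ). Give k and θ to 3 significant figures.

k ≈ 1.04, θ ≈ 376

For Gamma(k, scale θ): mean = kθ, variance = kθ², so CV = 1/√k.
CV = 0.98, hence k = 1/CV² = 1.04.
Then θ = mean/k = 391/1.04 = 376.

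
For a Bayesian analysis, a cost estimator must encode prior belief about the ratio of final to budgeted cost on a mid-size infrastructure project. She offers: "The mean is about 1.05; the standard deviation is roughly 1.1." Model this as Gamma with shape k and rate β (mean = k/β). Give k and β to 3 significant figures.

For Gamma(k, rate β): mean = k/β, variance = k/β², so CV = 1/√k.
CV = SD/mean = 1.1/1.05 = 1.048, hence k = 1/CV² = 0.911.
Then β = k/mean = 0.911/1.05 = 0.868.

k ≈ 0.911, β ≈ 0.868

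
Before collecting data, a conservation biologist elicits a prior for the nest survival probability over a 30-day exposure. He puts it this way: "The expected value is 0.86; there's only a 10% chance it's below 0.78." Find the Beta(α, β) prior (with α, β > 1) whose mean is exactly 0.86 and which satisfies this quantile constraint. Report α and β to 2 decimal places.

With mean 0.86 fixed, write α = 0.86s, β = 0.14s where s = α+β.
Need P(θ < 0.78) = 0.1 under Beta(0.86s, 0.14s). Normal approximation: (q−m)/√(m(1−m)/s) ≈ z_{0.1} = -1.28, so s ≈ 0.86·0.14·(-1.28)²/(0.78−0.86)² = 30.9.
At s = 30.9: P(θ<0.78) ≈ 0.107. Adjusting to match 0.1 gives s ≈ 33.30.
So α = 0.86·33.30 ≈ 28.64, β = 0.14·33.30 ≈ 4.66.

α ≈ 28.64, β ≈ 4.66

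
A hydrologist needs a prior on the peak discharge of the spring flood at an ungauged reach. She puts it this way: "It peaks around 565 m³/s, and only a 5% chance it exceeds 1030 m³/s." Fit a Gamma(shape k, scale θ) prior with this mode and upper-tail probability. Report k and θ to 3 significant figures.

Gamma(k,θ) with k>1 has mode (k−1)θ, so θ = 565/(k−1).
Need P(X < 1030) = 0.95 with θ tied to k this way. Start at k = 2, θ = 565: P(X<1030) ≈ 0.544.
Too low — raise k to concentrate. Iterating converges to k ≈ 8.72.
Then θ = 565/(8.72−1) ≈ 73.1.

k ≈ 8.72, θ ≈ 73.1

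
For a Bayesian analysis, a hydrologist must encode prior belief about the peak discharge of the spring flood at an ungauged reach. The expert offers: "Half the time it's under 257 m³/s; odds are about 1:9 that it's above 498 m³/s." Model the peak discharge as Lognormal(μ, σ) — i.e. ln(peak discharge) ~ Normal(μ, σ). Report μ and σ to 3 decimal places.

If T ~ Lognormal(μ,σ) then ln T ~ Normal(μ,σ), so the p-quantile of ln T is μ + z_p·σ.
ln(257) = 5.549 and ln(498) = 6.211; z_{0.5} = 0, z_{0.9} = 1.282.
σ = (6.211 − 5.549)/(1.282 − (0)) = 0.516.
μ = 5.549 − (0)·0.516 = 5.549.

μ ≈ 5.549, σ ≈ 0.516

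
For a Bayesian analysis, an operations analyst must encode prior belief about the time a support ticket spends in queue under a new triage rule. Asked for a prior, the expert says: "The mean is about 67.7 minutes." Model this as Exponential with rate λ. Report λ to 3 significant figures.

Exponential mean = 1/λ, so λ = 1/67.7 = 0.0148.

λ ≈ 0.0148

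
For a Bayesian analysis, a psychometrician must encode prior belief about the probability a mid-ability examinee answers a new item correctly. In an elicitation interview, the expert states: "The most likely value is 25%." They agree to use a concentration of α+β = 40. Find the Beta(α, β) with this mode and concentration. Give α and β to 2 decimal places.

For α,β > 1 the Beta mode is (α−1)/(α+β−2). With α+β = 40, the mode is (α−1)/38.
Set (α−1)/38 = 0.25 → α = 1 + 0.25·38 = 10.50.
β = 40 − α = 29.50.

α = 10.50, β = 29.50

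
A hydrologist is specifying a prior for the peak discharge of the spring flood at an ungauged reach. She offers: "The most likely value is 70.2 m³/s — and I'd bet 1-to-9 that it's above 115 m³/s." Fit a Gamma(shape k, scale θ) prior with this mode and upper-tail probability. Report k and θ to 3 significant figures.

Gamma(k,θ) with k>1 has mode (k−1)θ, so θ = 70.2/(k−1).
Need P(X < 115) = 0.9 with θ tied to k this way. Start at k = 2, θ = 70.2: P(X<115) ≈ 0.487.
Too low — raise k to concentrate. Iterating converges to k ≈ 8.74.
Then θ = 70.2/(8.74−1) ≈ 9.07.

k ≈ 8.74, θ ≈ 9.07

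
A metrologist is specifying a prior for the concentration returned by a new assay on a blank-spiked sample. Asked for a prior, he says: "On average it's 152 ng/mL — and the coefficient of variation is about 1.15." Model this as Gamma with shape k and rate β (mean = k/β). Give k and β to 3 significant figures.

For Gamma(k, rate β): mean = k/β, variance = k/β², so CV = 1/√k.
CV = 1.15, hence k = 1/CV² = 0.756.
Then β = k/mean = 0.756/152 = 0.00497.

k ≈ 0.756, β ≈ 0.00497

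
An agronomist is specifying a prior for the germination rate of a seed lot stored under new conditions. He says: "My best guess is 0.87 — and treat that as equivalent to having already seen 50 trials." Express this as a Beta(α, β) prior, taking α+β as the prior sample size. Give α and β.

α = 43.5, β = 6.5

Under the effective-sample-size interpretation, Beta(α, β) has prior mean α/(α+β) and prior sample size α+β.
So α+β = 50 and α/(α+β) = 0.87, giving α = 0.87·50 = 43.5 and β = 50 − 43.5 = 6.5.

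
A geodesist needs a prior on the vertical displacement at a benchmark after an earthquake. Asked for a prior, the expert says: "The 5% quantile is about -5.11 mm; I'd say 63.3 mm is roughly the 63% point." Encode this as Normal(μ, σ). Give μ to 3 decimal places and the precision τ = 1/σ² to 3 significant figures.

μ = 51.815, τ = 0.000835

For Normal(μ,σ), the p-quantile is μ + z_p·σ. Here z_{0.05} = -1.645, z_{0.63} = 0.3319.
So -5.11 = μ − 1.645σ and 63.3 = μ + 0.3319σ.
Subtracting: σ = (63.3 − -5.11)/(0.3319 − (-1.645)) = 34.608.
Then μ = -5.11 − (-1.645)·34.608 = 51.815.
Precision τ = 1/σ² = 1/34.61² = 0.000835.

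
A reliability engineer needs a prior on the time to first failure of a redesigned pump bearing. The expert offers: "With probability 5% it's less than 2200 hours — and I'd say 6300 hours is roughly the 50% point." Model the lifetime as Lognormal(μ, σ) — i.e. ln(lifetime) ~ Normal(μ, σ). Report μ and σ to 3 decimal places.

If T ~ Lognormal(μ,σ) then ln T ~ Normal(μ,σ), so the p-quantile of ln T is μ + z_p·σ.
ln(2200) = 7.696 and ln(6300) = 8.748; z_{0.05} = -1.645, z_{0.5} = 0.
σ = (8.748 − 7.696)/(0 − (-1.645)) = 0.640.
μ = 7.696 − (-1.645)·0.640 = 8.748.

μ ≈ 8.748, σ ≈ 0.640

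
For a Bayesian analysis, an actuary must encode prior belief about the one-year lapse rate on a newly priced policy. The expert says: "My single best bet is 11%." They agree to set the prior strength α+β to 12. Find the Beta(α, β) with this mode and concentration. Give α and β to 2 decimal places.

For α,β > 1 the Beta mode is (α−1)/(α+β−2). With α+β = 12, the mode is (α−1)/10.
Set (α−1)/10 = 0.11 → α = 1 + 0.11·10 = 2.10.
β = 12 − α = 9.90.

α = 2.10, β = 9.90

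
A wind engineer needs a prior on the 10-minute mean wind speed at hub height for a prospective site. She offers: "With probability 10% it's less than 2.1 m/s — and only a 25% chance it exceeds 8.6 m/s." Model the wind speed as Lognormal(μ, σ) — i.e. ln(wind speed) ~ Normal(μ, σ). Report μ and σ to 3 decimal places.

μ ≈ 1.666, σ ≈ 0.721

If T ~ Lognormal(μ,σ) then ln T ~ Normal(μ,σ), so the p-quantile of ln T is μ + z_p·σ.
ln(2.1) = 0.7419 and ln(8.6) = 2.152; z_{0.1} = -1.282, z_{0.75} = 0.6745.
σ = (2.152 − 0.7419)/(0.6745 − (-1.282)) = 0.721.
μ = 0.7419 − (-1.282)·0.721 = 1.666.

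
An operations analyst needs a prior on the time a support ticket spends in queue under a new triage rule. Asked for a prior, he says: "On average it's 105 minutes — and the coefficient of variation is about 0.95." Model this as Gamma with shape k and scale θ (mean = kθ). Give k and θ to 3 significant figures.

For Gamma(k, scale θ): mean = kθ, variance = kθ², so CV = 1/√k.
CV = 0.95, hence k = 1/CV² = 1.11.
Then θ = mean/k = 105/1.11 = 94.8.

k ≈ 1.11, θ ≈ 94.8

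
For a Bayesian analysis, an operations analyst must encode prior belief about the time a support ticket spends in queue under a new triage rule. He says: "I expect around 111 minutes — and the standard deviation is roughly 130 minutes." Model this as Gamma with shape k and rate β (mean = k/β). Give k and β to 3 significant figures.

k ≈ 0.729, β ≈ 0.00657

For Gamma(k, rate β): mean = k/β, variance = k/β², so CV = 1/√k.
CV = SD/mean = 130/111 = 1.171, hence k = 1/CV² = 0.729.
Then β = k/mean = 0.729/111 = 0.00657.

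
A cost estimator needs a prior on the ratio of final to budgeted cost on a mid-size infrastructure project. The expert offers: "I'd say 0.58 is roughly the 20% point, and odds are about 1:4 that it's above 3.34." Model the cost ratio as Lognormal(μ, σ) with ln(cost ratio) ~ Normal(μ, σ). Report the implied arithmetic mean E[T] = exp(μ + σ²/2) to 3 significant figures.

If T ~ Lognormal(μ,σ) then ln T ~ Normal(μ,σ), so the p-quantile of ln T is μ + z_p·σ.
ln(0.58) = -0.5447 and ln(3.34) = 1.206; z_{0.2} = -0.8416, z_{0.8} = 0.8416.
σ = (1.206 − -0.5447)/(0.8416 − (-0.8416)) = 1.040.
μ = -0.5447 − (-0.8416)·1.040 = 0.331.
E[T] = exp(μ + σ²/2) = exp(0.331 + 0.5409) = 2.39.

E[T] ≈ 2.39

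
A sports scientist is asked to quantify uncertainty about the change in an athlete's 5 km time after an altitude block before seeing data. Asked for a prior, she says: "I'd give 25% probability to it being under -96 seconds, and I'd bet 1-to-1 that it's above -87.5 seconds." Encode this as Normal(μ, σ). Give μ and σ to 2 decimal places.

μ = -87.50, σ = 12.60

For Normal(μ,σ), the p-quantile is μ + z_p·σ. Here z_{0.25} = -0.6745, z_{0.5} = 0.
So -96 = μ − 0.6745σ and -87.5 = μ + 0σ.
Subtracting: σ = (-87.5 − -96)/(0 − (-0.6745)) = 12.60.
Then μ = -96 − (-0.6745)·12.60 = -87.50.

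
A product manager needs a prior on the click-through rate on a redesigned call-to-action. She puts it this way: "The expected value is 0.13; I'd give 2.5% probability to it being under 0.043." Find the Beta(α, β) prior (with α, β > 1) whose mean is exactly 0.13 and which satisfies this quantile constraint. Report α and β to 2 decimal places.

α ≈ 4.72, β ≈ 31.58

With mean 0.13 fixed, write α = 0.13s, β = 0.87s where s = α+β.
Need P(θ < 0.043) = 0.025 under Beta(0.13s, 0.87s). Normal approximation: (q−m)/√(m(1−m)/s) ≈ z_{0.025} = -1.96, so s ≈ 0.13·0.87·(-1.96)²/(0.043−0.13)² = 57.4.
At s = 57.4: P(θ<0.043) ≈ 0.006. Adjusting to match 0.025 gives s ≈ 36.30.
So α = 0.13·36.30 ≈ 4.72, β = 0.87·36.30 ≈ 31.58.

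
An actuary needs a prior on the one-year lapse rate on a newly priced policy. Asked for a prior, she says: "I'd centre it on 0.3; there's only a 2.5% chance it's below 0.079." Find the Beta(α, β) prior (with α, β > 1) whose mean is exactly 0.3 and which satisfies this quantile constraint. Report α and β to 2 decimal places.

α ≈ 3.17, β ≈ 7.40

With mean 0.3 fixed, write α = 0.3s, β = 0.7s where s = α+β.
Need P(θ < 0.079) = 0.025 under Beta(0.3s, 0.7s). Normal approximation: (q−m)/√(m(1−m)/s) ≈ z_{0.025} = -1.96, so s ≈ 0.3·0.7·(-1.96)²/(0.079−0.3)² = 16.5.
At s = 16.5: P(θ<0.079) ≈ 0.006. Adjusting to match 0.025 gives s ≈ 10.57.
So α = 0.3·10.57 ≈ 3.17, β = 0.7·10.57 ≈ 7.40.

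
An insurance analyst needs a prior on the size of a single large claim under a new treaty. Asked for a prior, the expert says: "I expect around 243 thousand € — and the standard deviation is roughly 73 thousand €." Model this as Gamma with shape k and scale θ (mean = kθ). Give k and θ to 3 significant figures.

k ≈ 11.1, θ ≈ 21.9

For Gamma(k, scale θ): mean = kθ, variance = kθ², so CV = 1/√k.
CV = SD/mean = 73/243 = 0.3004, hence k = 1/CV² = 11.1.
Then θ = mean/k = 243/11.1 = 21.9.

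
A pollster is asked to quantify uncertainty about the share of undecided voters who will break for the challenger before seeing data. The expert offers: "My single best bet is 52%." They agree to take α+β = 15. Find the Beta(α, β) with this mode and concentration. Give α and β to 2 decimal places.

For α,β > 1 the Beta mode is (α−1)/(α+β−2). With α+β = 15, the mode is (α−1)/13.
Set (α−1)/13 = 0.52 → α = 1 + 0.52·13 = 7.76.
β = 15 − α = 7.24.

α = 7.76, β = 7.24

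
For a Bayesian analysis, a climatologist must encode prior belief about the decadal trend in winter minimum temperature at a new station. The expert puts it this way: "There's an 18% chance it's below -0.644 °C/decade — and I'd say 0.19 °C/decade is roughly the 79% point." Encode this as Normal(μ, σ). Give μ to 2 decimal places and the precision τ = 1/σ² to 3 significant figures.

μ = -0.20, τ = 4.26

For Normal(μ,σ), the p-quantile is μ + z_p·σ. Here z_{0.18} = -0.9154, z_{0.79} = 0.8064.
So -0.644 = μ − 0.9154σ and 0.19 = μ + 0.8064σ.
Subtracting: σ = (0.19 − -0.644)/(0.8064 − (-0.9154)) = 0.48.
Then μ = -0.644 − (-0.9154)·0.48 = -0.20.
Precision τ = 1/σ² = 1/0.4844² = 4.26.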